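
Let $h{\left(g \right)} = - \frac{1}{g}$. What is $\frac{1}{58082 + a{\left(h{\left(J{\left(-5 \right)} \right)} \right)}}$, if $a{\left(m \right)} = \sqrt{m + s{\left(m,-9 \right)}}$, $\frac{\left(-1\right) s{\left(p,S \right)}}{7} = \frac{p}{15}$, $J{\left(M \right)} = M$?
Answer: $\frac{2178075}{126506952146} - \frac{5 \sqrt{6}}{126506952146} \approx 1.7217 \cdot 10^{-5}$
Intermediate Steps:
$s{\left(p,S \right)} = - \frac{7 p}{15}$ ($s{\left(p,S \right)} = - 7 \frac{p}{15} = - \frac{7 p}{15}$)
$a{\left(m \right)} = \frac{2 \sqrt{30} \sqrt{m}}{15}$ ($a{\left(m \right)} = \sqrt{m - \frac{7 m}{15}} = \sqrt{\frac{8 m}{15}} = \frac{2 \sqrt{30} \sqrt{m}}{15}$)
$\frac{1}{58082 + a{\left(h{\left(J{\left(-5 \right)} \right)} \right)}} = \frac{1}{58082 + \frac{2 \sqrt{30} \sqrt{- \frac{1}{-5}}}{15}} = \frac{1}{58082 + \frac{2 \sqrt{30} \sqrt{\left(-1\right) \left(- \frac{1}{5}\right)}}{15}} = \frac{1}{58082 + \frac{2 \sqrt{30}}{15 \sqrt{5}}} = \frac{1}{58082 + \frac{2 \sqrt{30} \frac{\sqrt{5}}{5}}{15}} = \frac{1}{58082 + \frac{2 \sqrt{6}}{15}}$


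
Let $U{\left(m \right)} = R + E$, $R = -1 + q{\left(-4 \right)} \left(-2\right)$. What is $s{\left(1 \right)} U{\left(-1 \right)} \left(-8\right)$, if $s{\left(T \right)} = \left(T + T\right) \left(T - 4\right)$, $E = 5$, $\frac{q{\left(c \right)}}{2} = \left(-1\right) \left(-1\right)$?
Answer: $0$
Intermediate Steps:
$q{\left(c \right)} = 2$ ($q{\left(c \right)} = 2 \left(\left(-1\right) \left(-1\right)\right) = 2 \cdot 1 = 2$)
$R = -5$ ($R = -1 + 2 \left(-2\right) = -1 - 4 = -5$)
$s{\left(T \right)} = 2 T \left(-4 + T\right)$
$U{\left(m \right)} = 0$ ($U{\left(m \right)} = -5 + 5 = 0$)
$s{\left(1 \right)} U{\left(-1 \right)} \left(-8\right) = 2 \cdot 1 \left(-4 + 1\right) 0 \left(-8\right) = 2 \cdot 1 \left(-3\right) 0 \left(-8\right) = \left(-6\right) 0 \left(-8\right) = 0 \left(-8\right) = 0$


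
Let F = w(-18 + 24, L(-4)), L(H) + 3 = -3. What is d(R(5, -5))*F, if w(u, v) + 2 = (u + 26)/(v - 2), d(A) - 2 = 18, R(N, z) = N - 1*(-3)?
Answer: -120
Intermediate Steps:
L(H) = -6 (L(H) = -3 - 3 = -6)
R(N, z) = 3 + N (R(N, z) = N + 3 = 3 + N)
d(A) = 20 (d(A) = 2 + 18 = 20)
w(u, v) = -2 + (26 + u)/(-2 + v) (w(u, v) = -2 + (u + 26)/(v - 2) = -2 + (26 + u)/(-2 + v))
F = -6 (F = (30 + (-18 + 24) - 2*(-6))/(-2 - 6) = (30 + 6 + 12)/(-8) = -1/8*48 = -6)
d(R(5, -5))*F = 20*(-6) = -120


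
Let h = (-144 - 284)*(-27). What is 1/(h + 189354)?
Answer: 1/200910 ≈ 4.9774e-6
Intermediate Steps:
h = 11556 (h = -428*(-27) = 11556)
1/(h + 189354) = 1/(11556 + 189354) = 1/200910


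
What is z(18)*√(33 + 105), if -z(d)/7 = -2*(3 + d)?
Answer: 294*√138 ≈ 3453.7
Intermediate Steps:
z(d) = 42 + 14*d (z(d) = -(-14)*(3 + d) = -7*(-6 - 2*d) = 42 + 14*d)
z(18)*√(33 + 105) = (42 + 14*18)*√(33 + 105) = (42 + 252)*√138 = 294*√138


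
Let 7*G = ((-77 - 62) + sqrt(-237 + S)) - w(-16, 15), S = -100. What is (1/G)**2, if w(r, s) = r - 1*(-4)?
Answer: 49/(127 - I*sqrt(337))**2 ≈ 0.002854 + 0.00084269*I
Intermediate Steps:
w(r, s) = 4 + r (w(r, s) = r + 4 = 4 + r)
G = -127/7 + I*sqrt(337)/7 (G = (((-77 - 62) + sqrt(-237 - 100)) - (4 - 16))/7 = ((-139 + sqrt(-337)) - 1*(-12))/7 = ((-139 + I*sqrt(337)) + 12)/7 = (-127 + I*sqrt(337))/7 = -127/7 + I*sqrt(337)/7 ≈ -18.143 + 2.6225*I)
(1/G)**2 = (1/(-127/7 + I*sqrt(337)/7))**2 = (-127/7 + I*sqrt(337)/7)**(-2)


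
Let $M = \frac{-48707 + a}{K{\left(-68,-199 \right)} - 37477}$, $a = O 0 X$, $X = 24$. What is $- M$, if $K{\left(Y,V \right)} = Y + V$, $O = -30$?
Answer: $- \frac{48707}{37744} \approx -1.2905$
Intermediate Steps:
$a = 0$ ($a = \left(-30\right) 0 \cdot 24 = 0 \cdot 24 = 0$)
$K{\left(Y,V \right)} = V + Y$
$M = \frac{48707}{37744}$ ($M = \frac{-48707 + 0}{\left(-199 - 68\right) - 37477} = - \frac{48707}{-267 - 37477} = - \frac{48707}{-37744} = \left(-48707\right) \left(- \frac{1}{37744}\right) = \frac{48707}{37744} \approx 1.2905$)
$- M = \left(-1\right) \frac{48707}{37744} = - \frac{48707}{37744}$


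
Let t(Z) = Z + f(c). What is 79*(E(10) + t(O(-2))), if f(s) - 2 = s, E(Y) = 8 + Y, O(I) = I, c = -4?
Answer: 1106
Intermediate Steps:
f(s) = 2 + s
t(Z) = -2 + Z (t(Z) = Z + (2 - 4) = Z - 2 = -2 + Z)
79*(E(10) + t(O(-2))) = 79*((8 + 10) + (-2 - 2)) = 79*(18 - 4) = 79*14 = 1106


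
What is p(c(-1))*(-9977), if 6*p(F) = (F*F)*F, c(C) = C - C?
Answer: 0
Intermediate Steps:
c(C) = 0
p(F) = F³/6 (p(F) = ((F*F)*F)/6 = (F²*F)/6 = F³/6)
p(c(-1))*(-9977) = ((⅙)*0³)*(-9977) = ((⅙)*0)*(-9977) = 0*(-9977) = 0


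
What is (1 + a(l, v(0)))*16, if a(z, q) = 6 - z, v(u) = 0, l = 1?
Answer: 96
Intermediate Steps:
(1 + a(l, v(0)))*16 = (1 + (6 - 1*1))*16 = (1 + (6 - 1))*16 = (1 + 5)*16 = 6*16 = 96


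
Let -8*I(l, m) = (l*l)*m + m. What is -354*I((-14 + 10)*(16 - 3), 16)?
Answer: 1915140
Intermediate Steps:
I(l, m) = -m/8 - m*l²/8 (I(l, m) = -((l*l)*m + m)/8 = -(l²*m + m)/8 = -(m*l² + m)/8 = -(m + m*l²)/8 = -m/8 - m*l²/8)
-354*I((-14 + 10)*(16 - 3), 16) = -(-177)*16*(1 + ((-14 + 10)*(16 - 3))²)/4 = -(-177)*16*(1 + (-4*13)²)/4 = -(-177)*16*(1 + (-52)²)/4 = -(-177)*16*(1 + 2704)/4 = -(-177)*16*2705/4 = -354*(-5410) = 1915140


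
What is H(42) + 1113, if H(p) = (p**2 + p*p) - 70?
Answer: 4571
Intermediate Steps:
H(p) = -70 + 2*p**2 (H(p) = (p**2 + p**2) - 70 = 2*p**2 - 70 = -70 + 2*p**2)
H(42) + 1113 = (-70 + 2*42**2) + 1113 = (-70 + 2*1764) + 1113 = (-70 + 3528) + 1113 = 3458 + 1113 = 4571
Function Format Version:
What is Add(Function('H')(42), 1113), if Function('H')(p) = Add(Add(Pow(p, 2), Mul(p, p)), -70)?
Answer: 4571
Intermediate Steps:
Function('H')(p) = Add(-70, Mul(2, Pow(p, 2))) (Function('H')(p) = Add(Add(Pow(p, 2), Pow(p, 2)), -70) = Add(Mul(2, Pow(p, 2)), -70) = Add(-70, Mul(2, Pow(p, 2))))
Add(Function('H')(42), 1113) = Add(Add(-70, Mul(2, Pow(42, 2))), 1113) = Add(Add(-70, Mul(2, 1764)), 1113) = Add(Add(-70, 3528), 1113) = Add(3458, 1113) = 4571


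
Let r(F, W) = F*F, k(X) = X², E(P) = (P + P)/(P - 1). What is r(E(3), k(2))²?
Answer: 81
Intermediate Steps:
E(P) = 2*P/(-1 + P) (E(P) = (2*P)/(-1 + P) = 2*P/(-1 + P))
r(F, W) = F²
r(E(3), k(2))² = ((2*3/(-1 + 3))²)² = ((2*3/2)²)² = ((2*3*(½))²)² = (3²)² = 9² = 81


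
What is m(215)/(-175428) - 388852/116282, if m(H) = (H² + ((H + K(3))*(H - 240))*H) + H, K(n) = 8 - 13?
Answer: 4803136897/1699926558 ≈ 2.8255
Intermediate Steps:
K(n) = -5
m(H) = H + H² + H*(-240 + H)*(-5 + H) (m(H) = (H² + ((H - 5)*(H - 240))*H) + H = (H² + ((-5 + H)*(-240 + H))*H) + H = (H² + ((-240 + H)*(-5 + H))*H) + H = (H² + H*(-240 + H)*(-5 + H)) + H = H + H² + H*(-240 + H)*(-5 + H))
m(215)/(-175428) - 388852/116282 = (215*(1201 + 215² - 244*215))/(-175428) - 388852/116282 = (215*(1201 + 46225 - 52460))*(-1/175428) - 388852*1/116282 = (215*(-5034))*(-1/175428) - 194426/58141 = -1082310*(-1/175428) - 194426/58141 = 180385/29238 - 194426/58141 = 4803136897/1699926558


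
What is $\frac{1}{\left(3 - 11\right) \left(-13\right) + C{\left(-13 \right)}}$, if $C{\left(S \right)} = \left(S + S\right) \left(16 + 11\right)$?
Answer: $- \frac{1}{598} \approx -0.0016722$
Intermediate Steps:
$C{\left(S \right)} = 54 S$ ($C{\left(S \right)} = 2 S 27 = 54 S$)
$\frac{1}{\left(3 - 11\right) \left(-13\right) + C{\left(-13 \right)}} = \frac{1}{\left(3 - 11\right) \left(-13\right) + 54 \left(-13\right)} = \frac{1}{\left(-8\right) \left(-13\right) - 702} = \frac{1}{104 - 702} = \frac{1}{-598} = - \frac{1}{598}$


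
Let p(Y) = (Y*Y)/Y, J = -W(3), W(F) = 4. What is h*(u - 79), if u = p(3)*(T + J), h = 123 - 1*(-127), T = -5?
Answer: -26500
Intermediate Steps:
J = -4 (J = -1*4 = -4)
p(Y) = Y (p(Y) = Y²/Y = Y)
h = 250 (h = 123 + 127 = 250)
u = -27 (u = 3*(-5 - 4) = 3*(-9) = -27)
h*(u - 79) = 250*(-27 - 79) = 250*(-106) = -26500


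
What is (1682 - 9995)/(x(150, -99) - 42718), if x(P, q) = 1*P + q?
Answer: 8313/42667 ≈ 0.19483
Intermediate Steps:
x(P, q) = P + q
(1682 - 9995)/(x(150, -99) - 42718) = (1682 - 9995)/((150 - 99) - 42718) = -8313/(51 - 42718) = -8313/(-42667) = -8313*(-1/42667) = 8313/42667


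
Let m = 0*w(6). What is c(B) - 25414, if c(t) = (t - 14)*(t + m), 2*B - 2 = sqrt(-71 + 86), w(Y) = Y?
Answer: -101693/4 - 6*sqrt(15) ≈ -25447.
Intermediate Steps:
B = 1 + sqrt(15)/2 (B = 1 + sqrt(-71 + 86)/2 = 1 + sqrt(15)/2 ≈ 2.9365)
m = 0 (m = 0*6 = 0)
c(t) = t*(-14 + t) (c(t) = (t - 14)*(t + 0) = (-14 + t)*t = t*(-14 + t))
c(B) - 25414 = (1 + sqrt(15)/2)*(-14 + (1 + sqrt(15)/2)) - 25414 = (1 + sqrt(15)/2)*(-13 + sqrt(15)/2) - 25414 = -25414 + (1 + sqrt(15)/2)*(-13 + sqrt(15)/2)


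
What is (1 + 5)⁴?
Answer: 1296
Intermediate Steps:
(1 + 5)⁴ = 6⁴ = 1296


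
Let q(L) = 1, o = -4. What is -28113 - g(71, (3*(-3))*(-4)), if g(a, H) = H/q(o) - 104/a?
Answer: -1998475/71 ≈ -28148.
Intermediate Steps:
g(a, H) = H - 104/a (g(a, H) = H/1 - 104/a = H*1 - 104/a = H - 104/a)
-28113 - g(71, (3*(-3))*(-4)) = -28113 - ((3*(-3))*(-4) - 104/71) = -28113 - (-9*(-4) - 104*1/71) = -28113 - (36 - 104/71) = -28113 - 1*2452/71 = -28113 - 2452/71 = -1998475/71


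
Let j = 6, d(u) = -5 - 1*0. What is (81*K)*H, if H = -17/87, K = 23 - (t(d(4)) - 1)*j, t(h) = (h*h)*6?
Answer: 399789/29 ≈ 13786.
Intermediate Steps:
d(u) = -5 (d(u) = -5 + 0 = -5)
t(h) = 6*h² (t(h) = h²*6 = 6*h²)
K = -871 (K = 23 - (6*(-5)² - 1)*6 = 23 - (6*25 - 1)*6 = 23 - (150 - 1)*6 = 23 - 149*6 = 23 - 1*894 = 23 - 894 = -871)
H = -17/87 (H = -17*1/87 = -17/87 ≈ -0.19540)
(81*K)*H = (81*(-871))*(-17/87) = -70551*(-17/87) = 399789/29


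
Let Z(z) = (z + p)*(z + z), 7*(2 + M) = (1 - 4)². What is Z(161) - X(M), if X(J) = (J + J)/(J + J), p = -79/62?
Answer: 1594352/31 ≈ 51431.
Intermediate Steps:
p = -79/62 (p = -79*1/62 = -79/62 ≈ -1.2742)
M = -5/7 (M = -2 + (1 - 4)²/7 = -2 + (⅐)*(-3)² = -2 + (⅐)*9 = -2 + 9/7 = -5/7 ≈ -0.71429)
Z(z) = 2*z*(-79/62 + z) (Z(z) = (z - 79/62)*(z + z) = (-79/62 + z)*(2*z) = 2*z*(-79/62 + z))
X(J) = 1 (X(J) = (2*J)/((2*J)) = (2*J)*(1/(2*J)) = 1)
Z(161) - X(M) = (1/31)*161*(-79 + 62*161) - 1*1 = (1/31)*161*(-79 + 9982) - 1 = (1/31)*161*9903 - 1 = 1594383/31 - 1 = 1594352/31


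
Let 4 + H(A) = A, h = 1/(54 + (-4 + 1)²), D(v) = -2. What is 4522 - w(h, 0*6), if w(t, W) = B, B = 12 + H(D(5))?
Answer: 4516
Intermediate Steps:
h = 1/63 (h = 1/(54 + (-3)²) = 1/(54 + 9) = 1/63 ≈ 0.015873)
H(A) = -4 + A
B = 6 (B = 12 + (-4 - 2) = 12 - 6 = 6)
w(t, W) = 6
4522 - w(h, 0*6) = 4522 - 1*6 = 4522 - 6 = 4516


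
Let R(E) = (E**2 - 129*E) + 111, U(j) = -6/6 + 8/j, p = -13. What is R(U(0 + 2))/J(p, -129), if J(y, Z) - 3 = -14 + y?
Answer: 89/8 ≈ 11.125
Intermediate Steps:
U(j) = -1 + 8/j (U(j) = -6*1/6 + 8/j = -1 + 8/j)
J(y, Z) = -11 + y (J(y, Z) = 3 + (-14 + y) = -11 + y)
R(E) = 111 + E**2 - 129*E
R(U(0 + 2))/J(p, -129) = (111 + ((8 - (0 + 2))/(0 + 2))**2 - 129*(8 - (0 + 2))/(0 + 2))/(-11 - 13) = (111 + ((8 - 1*2)/2)**2 - 129*(8 - 1*2)/2)/(-24) = (111 + ((8 - 2)/2)**2 - 129*(8 - 2)/2)*(-1/24) = (111 + ((1/2)*6)**2 - 129*6/2)*(-1/24) = (111 + 3**2 - 129*3)*(-1/24) = (111 + 9 - 387)*(-1/24) = -267*(-1/24) = 89/8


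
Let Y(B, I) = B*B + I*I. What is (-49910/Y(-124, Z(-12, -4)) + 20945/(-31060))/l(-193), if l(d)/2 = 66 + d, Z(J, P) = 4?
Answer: 46814751/3035779552 ≈ 0.015421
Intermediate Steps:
l(d) = 132 + 2*d (l(d) = 2*(66 + d) = 132 + 2*d)
Y(B, I) = B**2 + I**2
(-49910/Y(-124, Z(-12, -4)) + 20945/(-31060))/l(-193) = (-49910/((-124)**2 + 4**2) + 20945/(-31060))/(132 + 2*(-193)) = (-49910/(15376 + 16) + 20945*(-1/31060))/(132 - 386) = (-49910/15392 - 4189/6212)/(-254) = (-49910*1/15392 - 4189/6212)*(-1/254) = (-24955/7696 - 4189/6212)*(-1/254) = -46814751/11951888*(-1/254) = 46814751/3035779552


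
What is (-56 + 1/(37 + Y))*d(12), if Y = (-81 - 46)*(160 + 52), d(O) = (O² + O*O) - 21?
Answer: -402014691/26887 ≈ -14952.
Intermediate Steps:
d(O) = -21 + 2*O² (d(O) = (O² + O²) - 21 = 2*O² - 21 = -21 + 2*O²)
Y = -26924 (Y = -127*212 = -26924)
(-56 + 1/(37 + Y))*d(12) = (-56 + 1/(37 - 26924))*(-21 + 2*12²) = (-56 + 1/(-26887))*(-21 + 2*144) = (-56 - 1/26887)*(-21 + 288) = -1505673/26887*267 = -402014691/26887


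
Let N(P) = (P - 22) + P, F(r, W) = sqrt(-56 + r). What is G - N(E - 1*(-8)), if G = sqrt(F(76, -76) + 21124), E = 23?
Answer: -40 + sqrt(21124 + 2*sqrt(5)) ≈ 105.36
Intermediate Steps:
G = sqrt(21124 + 2*sqrt(5)) (G = sqrt(sqrt(-56 + 76) + 21124) = sqrt(sqrt(20) + 21124) = sqrt(2*sqrt(5) + 21124) = sqrt(21124 + 2*sqrt(5)) ≈ 145.36)
N(P) = -22 + 2*P (N(P) = (-22 + P) + P = -22 + 2*P)
G - N(E - 1*(-8)) = sqrt(21124 + 2*sqrt(5)) - (-22 + 2*(23 - 1*(-8))) = sqrt(21124 + 2*sqrt(5)) - (-22 + 2*(23 + 8)) = sqrt(21124 + 2*sqrt(5)) - (-22 + 2*31) = sqrt(21124 + 2*sqrt(5)) - (-22 + 62) = sqrt(21124 + 2*sqrt(5)) - 1*40 = sqrt(21124 + 2*sqrt(5)) - 40 = -40 + sqrt(21124 + 2*sqrt(5))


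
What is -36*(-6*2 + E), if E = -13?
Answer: 900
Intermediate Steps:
-36*(-6*2 + E) = -36*(-6*2 - 13) = -36*(-12 - 13) = -36*(-25) = 900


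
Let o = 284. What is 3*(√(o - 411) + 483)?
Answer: 1449 + 3*I*√127 ≈ 1449.0 + 33.808*I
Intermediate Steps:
3*(√(o - 411) + 483) = 3*(√(284 - 411) + 483) = 3*(√(-127) + 483) = 3*(I*√127 + 483) = 3*(483 + I*√127) = 1449 + 3*I*√127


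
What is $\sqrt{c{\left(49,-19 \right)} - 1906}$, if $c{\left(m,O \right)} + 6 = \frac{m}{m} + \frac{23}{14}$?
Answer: $\frac{i \sqrt{374234}}{14} \approx 43.696 i$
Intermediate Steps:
$c{\left(m,O \right)} = - \frac{47}{14}$ ($c{\left(m,O \right)} = -6 + \left(\frac{m}{m} + \frac{23}{14}\right) = -6 + \left(1 + 23 \cdot \frac{1}{14}\right) = -6 + \left(1 + \frac{23}{14}\right) = -6 + \frac{37}{14} = - \frac{47}{14}$)
$\sqrt{c{\left(49,-19 \right)} - 1906} = \sqrt{- \frac{47}{14} - 1906} = \sqrt{- \frac{26731}{14}} = \frac{i \sqrt{374234}}{14}$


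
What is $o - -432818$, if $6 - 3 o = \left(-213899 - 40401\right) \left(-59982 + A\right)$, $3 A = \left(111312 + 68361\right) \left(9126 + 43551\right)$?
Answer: $267423425305320$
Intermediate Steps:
$A = 3154878207$ ($A = \frac{\left(111312 + 68361\right) \left(9126 + 43551\right)}{3} = \frac{179673 \cdot 52677}{3} = \frac{1}{3} \cdot 9464634621 = 3154878207$)
$o = 267423424872502$ ($o = 2 - \frac{\left(-213899 - 40401\right) \left(-59982 + 3154878207\right)}{3} = 2 - \frac{\left(-213899 - 40401\right) 3154818225}{3} = 2 - \frac{\left(-254300\right) 3154818225}{3} = 2 - -267423424872500 = 2 + 267423424872500 = 267423424872502$)
$o - -432818 = 267423424872502 - -432818 = 267423424872502 + 432818 = 267423425305320$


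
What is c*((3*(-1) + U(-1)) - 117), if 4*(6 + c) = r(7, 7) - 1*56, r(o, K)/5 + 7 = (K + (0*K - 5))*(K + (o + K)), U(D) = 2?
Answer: -5605/2 ≈ -2802.5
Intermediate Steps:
r(o, K) = -35 + 5*(-5 + K)*(o + 2*K) (r(o, K) = -35 + 5*((K + (0*K - 5))*(K + (o + K))) = -35 + 5*((K + (0 - 5))*(K + (K + o))) = -35 + 5*((K - 5)*(o + 2*K)) = -35 + 5*((-5 + K)*(o + 2*K)) = -35 + 5*(-5 + K)*(o + 2*K))
c = 95/4 (c = -6 + ((-35 - 50*7 - 25*7 + 10*7² + 5*7*7) - 1*56)/4 = -6 + ((-35 - 350 - 175 + 10*49 + 245) - 56)/4 = -6 + ((-35 - 350 - 175 + 490 + 245) - 56)/4 = -6 + (175 - 56)/4 = -6 + (¼)*119 = -6 + 119/4 = 95/4 ≈ 23.750)
c*((3*(-1) + U(-1)) - 117) = 95*((3*(-1) + 2) - 117)/4 = 95*((-3 + 2) - 117)/4 = 95*(-1 - 117)/4 = (95/4)*(-118) = -5605/2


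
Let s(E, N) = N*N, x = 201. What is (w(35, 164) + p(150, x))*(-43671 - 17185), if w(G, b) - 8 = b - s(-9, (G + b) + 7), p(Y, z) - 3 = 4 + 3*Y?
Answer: 2544206792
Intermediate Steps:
s(E, N) = N²
p(Y, z) = 7 + 3*Y (p(Y, z) = 3 + (4 + 3*Y) = 7 + 3*Y)
w(G, b) = 8 + b - (7 + G + b)² (w(G, b) = 8 + (b - ((G + b) + 7)²) = 8 + (b - (7 + G + b)²) = 8 + b - (7 + G + b)²)
(w(35, 164) + p(150, x))*(-43671 - 17185) = ((8 + 164 - (7 + 35 + 164)²) + (7 + 3*150))*(-43671 - 17185) = ((8 + 164 - 1*206²) + (7 + 450))*(-60856) = ((8 + 164 - 1*42436) + 457)*(-60856) = ((8 + 164 - 42436) + 457)*(-60856) = (-42264 + 457)*(-60856) = -41807*(-60856) = 2544206792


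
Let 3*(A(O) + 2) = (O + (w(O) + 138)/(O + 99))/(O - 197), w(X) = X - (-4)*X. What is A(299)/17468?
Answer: -122941/2127392784 ≈ -5.7789e-5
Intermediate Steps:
w(X) = 5*X (w(X) = X + 4*X = 5*X)
A(O) = -2 + (O + (138 + 5*O)/(99 + O))/(3*(-197 + O)) (A(O) = -2 + ((O + (5*O + 138)/(O + 99))/(O - 197))/3 = -2 + ((O + (138 + 5*O)/(99 + O))/(-197 + O))/3 = -2 + (O + (138 + 5*O)/(99 + O))/(3*(-197 + O)))
A(299)/17468 = ((-117156 - 692*299 + 5*299²)/(3*(19503 - 1*299² + 98*299)))/17468 = ((-117156 - 206908 + 5*89401)/(3*(19503 - 1*89401 + 29302)))*(1/17468) = ((-117156 - 206908 + 447005)/(3*(19503 - 89401 + 29302)))*(1/17468) = ((⅓)*122941/(-40596))*(1/17468) = ((⅓)*(-1/40596)*122941)*(1/17468) = -122941/121788*1/17468 = -122941/2127392784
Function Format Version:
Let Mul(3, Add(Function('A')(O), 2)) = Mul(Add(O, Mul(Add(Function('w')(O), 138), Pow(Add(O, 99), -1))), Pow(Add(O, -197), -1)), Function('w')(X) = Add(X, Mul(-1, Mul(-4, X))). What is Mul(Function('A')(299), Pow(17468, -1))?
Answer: Rational(-122941, 2127392784) ≈ -5.7789e-5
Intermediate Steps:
Function('w')(X) = Mul(5, X) (Function('w')(X) = Add(X, Mul(4, X)) = Mul(5, X))
Function('A')(O) = Add(-2, Mul(Rational(1, 3), Pow(Add(-197, O), -1), Add(O, Mul(Pow(Add(99, O), -1), Add(138, Mul(5, O)))))) (Function('A')(O) = Add(-2, Mul(Rational(1, 3), Mul(Add(O, Mul(Add(Mul(5, O), 138), Pow(Add(O, 99), -1))), Pow(Add(O, -197), -1)))) = Add(-2, Mul(Rational(1, 3), Mul(Add(O, Mul(Add(138, Mul(5, O)), Pow(Add(99, O), -1))), Pow(Add(-197, O), -1)))) = Add(-2, Mul(Rational(1, 3), Mul(Add(O, Mul(Pow(Add(99, O), -1), Add(138, Mul(5, O)))), Pow(Add(-197, O), -1)))) = Add(-2, Mul(Rational(1, 3), Mul(Pow(Add(-197, O), -1), Add(O, Mul(Pow(Add(99, O), -1), Add(138, Mul(5, O))))))) = Add(-2, Mul(Rational(1, 3), Pow(Add(-197, O), -1), Add(O, Mul(Pow(Add(99, O), -1), Add(138, Mul(5, O)))))))
Mul(Function('A')(299), Pow(17468, -1)) = Mul(Mul(Rational(1, 3), Pow(Add(19503, Mul(-1, Pow(299, 2)), Mul(98, 299)), -1), Add(-117156, Mul(-692, 299), Mul(5, Pow(299, 2)))), Pow(17468, -1)) = Mul(Mul(Rational(1, 3), Pow(Add(19503, Mul(-1, 89401), 29302), -1), Add(-117156, -206908, Mul(5, 89401))), Rational(1, 17468)) = Mul(Mul(Rational(1, 3), Pow(Add(19503, -89401, 29302), -1), Add(-117156, -206908, 447005)), Rational(1, 17468)) = Mul(Mul(Rational(1, 3), Pow(-40596, -1), 122941), Rational(1, 17468)) = Mul(Mul(Rational(1, 3), Rational(-1, 40596), 122941), Rational(1, 17468)) = Mul(Rational(-122941, 121788), Rational(1, 17468)) = Rational(-122941, 2127392784)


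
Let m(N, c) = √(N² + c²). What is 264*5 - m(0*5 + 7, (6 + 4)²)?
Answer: 1320 - √10049 ≈ 1219.8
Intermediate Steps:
264*5 - m(0*5 + 7, (6 + 4)²) = 264*5 - √((0*5 + 7)² + ((6 + 4)²)²) = 1320 - √((0 + 7)² + (10²)²) = 1320 - √(7² + 100²) = 1320 - √(49 + 10000) = 1320 - √10049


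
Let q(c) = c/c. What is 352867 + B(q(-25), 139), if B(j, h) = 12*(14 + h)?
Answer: 354703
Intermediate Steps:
q(c) = 1
B(j, h) = 168 + 12*h
352867 + B(q(-25), 139) = 352867 + (168 + 12*139) = 352867 + (168 + 1668) = 352867 + 1836 = 354703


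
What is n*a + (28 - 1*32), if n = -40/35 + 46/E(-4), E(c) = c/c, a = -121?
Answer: -38022/7 ≈ -5431.7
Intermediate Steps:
E(c) = 1
n = 314/7 (n = -40/35 + 46/1 = -40*1/35 + 46*1 = -8/7 + 46 = 314/7 ≈ 44.857)
n*a + (28 - 1*32) = (314/7)*(-121) + (28 - 1*32) = -37994/7 + (28 - 32) = -37994/7 - 4 = -38022/7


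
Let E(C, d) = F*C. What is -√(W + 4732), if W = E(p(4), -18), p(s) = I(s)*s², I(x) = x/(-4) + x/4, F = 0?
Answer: -26*√7 ≈ -68.790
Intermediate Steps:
I(x) = 0 (I(x) = x*(-¼) + x*(¼) = -x/4 + x/4 = 0)
p(s) = 0 (p(s) = 0*s² = 0)
E(C, d) = 0 (E(C, d) = 0*C = 0)
W = 0
-√(W + 4732) = -√(0 + 4732) = -√4732 = -26*√7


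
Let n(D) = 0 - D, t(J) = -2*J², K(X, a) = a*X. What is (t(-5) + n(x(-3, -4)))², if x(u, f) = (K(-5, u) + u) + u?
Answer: 3481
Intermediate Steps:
K(X, a) = X*a
x(u, f) = -3*u (x(u, f) = (-5*u + u) + u = -4*u + u = -3*u)
n(D) = -D
(t(-5) + n(x(-3, -4)))² = (-2*(-5)² - (-3)*(-3))² = (-2*25 - 1*9)² = (-50 - 9)² = (-59)² = 3481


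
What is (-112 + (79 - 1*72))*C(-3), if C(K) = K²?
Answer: -945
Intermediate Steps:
(-112 + (79 - 1*72))*C(-3) = (-112 + (79 - 1*72))*(-3)² = (-112 + (79 - 72))*9 = (-112 + 7)*9 = -105*9 = -945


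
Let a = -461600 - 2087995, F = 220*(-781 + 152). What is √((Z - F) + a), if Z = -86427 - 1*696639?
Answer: I*√3194281 ≈ 1787.3*I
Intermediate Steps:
Z = -783066 (Z = -86427 - 696639 = -783066)
F = -138380 (F = 220*(-629) = -138380)
a = -2549595
√((Z - F) + a) = √((-783066 - 1*(-138380)) - 2549595) = √((-783066 + 138380) - 2549595) = √(-644686 - 2549595) = √(-3194281) = I*√3194281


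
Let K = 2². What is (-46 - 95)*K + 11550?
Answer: 10986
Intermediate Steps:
K = 4
(-46 - 95)*K + 11550 = (-46 - 95)*4 + 11550 = -141*4 + 11550 = -564 + 11550 = 10986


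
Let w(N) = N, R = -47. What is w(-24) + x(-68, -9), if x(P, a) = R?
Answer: -71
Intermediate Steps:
x(P, a) = -47
w(-24) + x(-68, -9) = -24 - 47 = -71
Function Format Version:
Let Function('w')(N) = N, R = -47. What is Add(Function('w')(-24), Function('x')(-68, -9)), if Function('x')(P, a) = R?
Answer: -71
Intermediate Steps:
Function('x')(P, a) = -47
Add(Function('w')(-24), Function('x')(-68, -9)) = Add(-24, -47) = -71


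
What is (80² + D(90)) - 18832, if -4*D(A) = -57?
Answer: -49671/4 ≈ -12418.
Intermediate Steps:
D(A) = 57/4 (D(A) = -¼*(-57) = 57/4)
(80² + D(90)) - 18832 = (80² + 57/4) - 18832 = (6400 + 57/4) - 18832 = 25657/4 - 18832 = -49671/4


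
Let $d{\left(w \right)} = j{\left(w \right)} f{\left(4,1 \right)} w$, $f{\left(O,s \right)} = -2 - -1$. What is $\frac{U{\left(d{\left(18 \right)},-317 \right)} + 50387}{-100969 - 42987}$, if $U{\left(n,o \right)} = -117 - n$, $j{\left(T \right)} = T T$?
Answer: $- \frac{28051}{71978} \approx -0.38972$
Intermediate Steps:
$f{\left(O,s \right)} = -1$ ($f{\left(O,s \right)} = -2 + 1 = -1$)
$j{\left(T \right)} = T^{2}$
$d{\left(w \right)} = - w^{3}$ ($d{\left(w \right)} = w^{2} \left(-1\right) w = - w^{2} w = - w^{3}$)
$\frac{U{\left(d{\left(18 \right)},-317 \right)} + 50387}{-100969 - 42987} = \frac{\left(-117 - - 18^{3}\right) + 50387}{-100969 - 42987} = \frac{\left(-117 - \left(-1\right) 5832\right) + 50387}{-143956} = \left(\left(-117 - -5832\right) + 50387\right) \left(- \frac{1}{143956}\right) = \left(\left(-117 + 5832\right) + 50387\right) \left(- \frac{1}{143956}\right) = \left(5715 + 50387\right) \left(- \frac{1}{143956}\right) = 56102 \left(- \frac{1}{143956}\right) = - \frac{28051}{71978}$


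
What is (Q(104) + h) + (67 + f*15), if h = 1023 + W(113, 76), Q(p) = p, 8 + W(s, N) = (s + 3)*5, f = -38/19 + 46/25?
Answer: 8818/5 ≈ 1763.6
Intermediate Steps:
f = -4/25 (f = -38*1/19 + 46*(1/25) = -2 + 46/25 = -4/25 ≈ -0.16000)
W(s, N) = 7 + 5*s (W(s, N) = -8 + (s + 3)*5 = -8 + (3 + s)*5 = -8 + (15 + 5*s) = 7 + 5*s)
h = 1595 (h = 1023 + (7 + 5*113) = 1023 + (7 + 565) = 1023 + 572 = 1595)
(Q(104) + h) + (67 + f*15) = (104 + 1595) + (67 - 4/25*15) = 1699 + (67 - 12/5) = 1699 + 323/5 = 8818/5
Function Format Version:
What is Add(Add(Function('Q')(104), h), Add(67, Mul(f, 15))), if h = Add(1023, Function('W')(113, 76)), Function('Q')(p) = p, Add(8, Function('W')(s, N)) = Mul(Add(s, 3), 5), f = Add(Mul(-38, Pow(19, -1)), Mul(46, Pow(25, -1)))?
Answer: Rational(8818, 5) ≈ 1763.6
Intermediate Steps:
f = Rational(-4, 25) (f = Add(Mul(-38, Rational(1, 19)), Mul(46, Rational(1, 25))) = Add(-2, Rational(46, 25)) = Rational(-4, 25) ≈ -0.16000)
Function('W')(s, N) = Add(7, Mul(5, s)) (Function('W')(s, N) = Add(-8, Mul(Add(s, 3), 5)) = Add(-8, Mul(Add(3, s), 5)) = Add(-8, Add(15, Mul(5, s))) = Add(7, Mul(5, s)))
h = 1595 (h = Add(1023, Add(7, Mul(5, 113))) = Add(1023, Add(7, 565)) = Add(1023, 572) = 1595)
Add(Add(Function('Q')(104), h), Add(67, Mul(f, 15))) = Add(Add(104, 1595), Add(67, Mul(Rational(-4, 25), 15))) = Add(1699, Add(67, Rational(-12, 5))) = Add(1699, Rational(323, 5)) = Rational(8818, 5)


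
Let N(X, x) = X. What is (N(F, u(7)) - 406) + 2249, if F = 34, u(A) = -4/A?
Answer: 1877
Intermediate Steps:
(N(F, u(7)) - 406) + 2249 = (34 - 406) + 2249 = -372 + 2249 = 1877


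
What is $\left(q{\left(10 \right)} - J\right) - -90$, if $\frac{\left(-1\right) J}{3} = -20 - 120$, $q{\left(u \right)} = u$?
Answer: $-320$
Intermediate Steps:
$J = 420$ ($J = - 3 \left(-20 - 120\right) = \left(-3\right) \left(-140\right) = 420$)
$\left(q{\left(10 \right)} - J\right) - -90 = \left(10 - 420\right) - -90 = \left(10 - 420\right) + 90 = -410 + 90 = -320$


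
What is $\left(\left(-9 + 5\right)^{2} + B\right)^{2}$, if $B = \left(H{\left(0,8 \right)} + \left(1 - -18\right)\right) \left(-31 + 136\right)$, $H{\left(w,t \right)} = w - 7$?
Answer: $1628176$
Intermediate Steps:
$H{\left(w,t \right)} = -7 + w$ ($H{\left(w,t \right)} = w - 7 = -7 + w$)
$B = 1260$ ($B = \left(\left(-7 + 0\right) + \left(1 - -18\right)\right) \left(-31 + 136\right) = \left(-7 + \left(1 + 18\right)\right) 105 = \left(-7 + 19\right) 105 = 12 \cdot 105 = 1260$)
$\left(\left(-9 + 5\right)^{2} + B\right)^{2} = \left(\left(-9 + 5\right)^{2} + 1260\right)^{2} = \left(\left(-4\right)^{2} + 1260\right)^{2} = \left(16 + 1260\right)^{2} = 1276^{2} = 1628176$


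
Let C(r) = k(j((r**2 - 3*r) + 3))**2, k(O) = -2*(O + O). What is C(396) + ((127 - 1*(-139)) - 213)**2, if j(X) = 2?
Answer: 2873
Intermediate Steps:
k(O) = -4*O
C(r) = 64 (C(r) = (-4*2)**2 = (-8)**2 = 64)
C(396) + ((127 - 1*(-139)) - 213)**2 = 64 + ((127 - 1*(-139)) - 213)**2 = 64 + ((127 + 139) - 213)**2 = 64 + (266 - 213)**2 = 64 + 53**2 = 64 + 2809 = 2873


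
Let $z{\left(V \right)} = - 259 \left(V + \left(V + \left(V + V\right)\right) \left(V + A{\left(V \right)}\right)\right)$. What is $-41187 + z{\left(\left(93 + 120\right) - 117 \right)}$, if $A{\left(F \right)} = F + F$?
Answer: $-21548547$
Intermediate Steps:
$A{\left(F \right)} = 2 F$
$z{\left(V \right)} = - 2331 V^{2} - 259 V$ ($z{\left(V \right)} = - 259 \left(V + \left(V + \left(V + V\right)\right) \left(V + 2 V\right)\right) = - 259 \left(V + \left(V + 2 V\right) 3 V\right) = - 259 \left(V + 3 V 3 V\right) = - 259 \left(V + 9 V^{2}\right) = - 2331 V^{2} - 259 V$)
$-41187 + z{\left(\left(93 + 120\right) - 117 \right)} = -41187 - 259 \left(\left(93 + 120\right) - 117\right) \left(1 + 9 \left(\left(93 + 120\right) - 117\right)\right) = -41187 - 259 \left(213 - 117\right) \left(1 + 9 \left(213 - 117\right)\right) = -41187 - 24864 \left(1 + 9 \cdot 96\right) = -41187 - 24864 \left(1 + 864\right) = -41187 - 24864 \cdot 865 = -41187 - 21507360 = -21548547$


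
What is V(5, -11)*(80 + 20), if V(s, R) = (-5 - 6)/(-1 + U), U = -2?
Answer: 1100/3 ≈ 366.67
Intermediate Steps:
V(s, R) = 11/3 (V(s, R) = (-5 - 6)/(-1 - 2) = -11/(-3) = -11*(-⅓) = 11/3)
V(5, -11)*(80 + 20) = 11*(80 + 20)/3 = (11/3)*100 = 1100/3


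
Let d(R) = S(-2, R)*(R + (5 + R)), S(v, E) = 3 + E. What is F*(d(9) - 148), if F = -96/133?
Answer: -12288/133 ≈ -92.391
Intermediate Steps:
F = -96/133 (F = -96*1/133 = -96/133 ≈ -0.72180)
d(R) = (3 + R)*(5 + 2*R) (d(R) = (3 + R)*(R + (5 + R)) = (3 + R)*(5 + 2*R))
F*(d(9) - 148) = -96*((3 + 9)*(5 + 2*9) - 148)/133 = -96*(12*(5 + 18) - 148)/133 = -96*(12*23 - 148)/133 = -96*(276 - 148)/133 = -96/133*128 = -12288/133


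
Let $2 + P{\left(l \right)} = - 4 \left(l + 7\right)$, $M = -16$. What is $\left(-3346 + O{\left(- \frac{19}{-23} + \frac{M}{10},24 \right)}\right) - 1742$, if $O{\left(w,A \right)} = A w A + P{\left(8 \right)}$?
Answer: $- \frac{643514}{115} \approx -5595.8$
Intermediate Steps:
$P{\left(l \right)} = -30 - 4 l$ ($P{\left(l \right)} = -2 - 4 \left(l + 7\right) = -2 - 4 \left(7 + l\right) = -2 - \left(28 + 4 l\right) = -30 - 4 l$)
$O{\left(w,A \right)} = -62 + w A^{2}$ ($O{\left(w,A \right)} = A w A - 62 = w A^{2} - 62 = -62 + w A^{2}$)
$\left(-3346 + O{\left(- \frac{19}{-23} + \frac{M}{10},24 \right)}\right) - 1742 = \left(-3346 + \left(-62 + \left(- \frac{19}{-23} - \frac{16}{10}\right) 24^{2}\right)\right) - 1742 = \left(-3346 + \left(-62 + \left(\left(-19\right) \left(- \frac{1}{23}\right) - \frac{8}{5}\right) 576\right)\right) - 1742 = \left(-3346 + \left(-62 + \left(\frac{19}{23} - \frac{8}{5}\right) 576\right)\right) - 1742 = \left(-3346 - \frac{58394}{115}\right) - 1742 = - \frac{443184}{115} - 1742 = - \frac{643514}{115}$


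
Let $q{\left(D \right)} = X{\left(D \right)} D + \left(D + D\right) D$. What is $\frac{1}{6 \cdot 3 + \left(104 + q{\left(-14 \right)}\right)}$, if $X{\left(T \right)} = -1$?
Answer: $\frac{1}{528} \approx 0.0018939$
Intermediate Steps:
$q{\left(D \right)} = - D + 2 D^{2}$ ($q{\left(D \right)} = - D + \left(D + D\right) D = - D + 2 D D = - D + 2 D^{2}$)
$\frac{1}{6 \cdot 3 + \left(104 + q{\left(-14 \right)}\right)} = \frac{1}{6 \cdot 3 - \left(-104 + 14 \left(-1 + 2 \left(-14\right)\right)\right)} = \frac{1}{18 - \left(-104 + 14 \left(-1 - 28\right)\right)} = \frac{1}{18 + \left(104 - -406\right)} = \frac{1}{18 + \left(104 + 406\right)} = \frac{1}{18 + 510} = \frac{1}{528}$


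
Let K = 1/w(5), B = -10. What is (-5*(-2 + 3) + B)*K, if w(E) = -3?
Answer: 5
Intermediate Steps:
K = -⅓ (K = 1/(-3) = -⅓ ≈ -0.33333)
(-5*(-2 + 3) + B)*K = (-5*(-2 + 3) - 10)*(-⅓) = (-5*1 - 10)*(-⅓) = (-5 - 10)*(-⅓) = -15*(-⅓) = 5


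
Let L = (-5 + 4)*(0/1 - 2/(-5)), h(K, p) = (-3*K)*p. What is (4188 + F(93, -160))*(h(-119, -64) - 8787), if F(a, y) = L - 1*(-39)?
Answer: -133708491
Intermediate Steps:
h(K, p) = -3*K*p
L = -2/5 (L = -(0*1 - 2*(-1/5)) = -(0 + 2/5) = -1*2/5 = -2/5 ≈ -0.40000)
F(a, y) = 193/5 (F(a, y) = -2/5 - 1*(-39) = -2/5 + 39 = 193/5)
(4188 + F(93, -160))*(h(-119, -64) - 8787) = (4188 + 193/5)*(-3*(-119)*(-64) - 8787) = 21133*(-22848 - 8787)/5 = (21133/5)*(-31635) = -133708491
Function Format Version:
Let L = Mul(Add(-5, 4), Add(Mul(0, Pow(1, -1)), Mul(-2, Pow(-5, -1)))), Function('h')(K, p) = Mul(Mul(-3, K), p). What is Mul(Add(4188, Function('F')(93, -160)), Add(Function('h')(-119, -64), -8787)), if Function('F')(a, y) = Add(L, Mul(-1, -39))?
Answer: -133708491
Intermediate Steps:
Function('h')(K, p) = Mul(-3, K, p)
L = Rational(-2, 5) (L = Mul(-1, Add(Mul(0, 1), Mul(-2, Rational(-1, 5)))) = Mul(-1, Add(0, Rational(2, 5))) = Mul(-1, Rational(2, 5)) = Rational(-2, 5) ≈ -0.40000)
Function('F')(a, y) = Rational(193, 5) (Function('F')(a, y) = Add(Rational(-2, 5), Mul(-1, -39)) = Add(Rational(-2, 5), 39) = Rational(193, 5))
Mul(Add(4188, Function('F')(93, -160)), Add(Function('h')(-119, -64), -8787)) = Mul(Add(4188, Rational(193, 5)), Add(Mul(-3, -119, -64), -8787)) = Mul(Rational(21133, 5), Add(-22848, -8787)) = Mul(Rational(21133, 5), -31635) = -133708491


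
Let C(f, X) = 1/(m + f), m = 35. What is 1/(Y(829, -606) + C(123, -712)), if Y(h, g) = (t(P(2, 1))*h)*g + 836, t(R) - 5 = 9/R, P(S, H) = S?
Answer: -158/753931285 ≈ -2.0957e-7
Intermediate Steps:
t(R) = 5 + 9/R
C(f, X) = 1/(35 + f)
Y(h, g) = 836 + 19*g*h/2 (Y(h, g) = ((5 + 9/2)*h)*g + 836 = (19*h/2)*g + 836 = 19*g*h/2 + 836 = 836 + 19*g*h/2)
1/(Y(829, -606) + C(123, -712)) = 1/((836 + (19/2)*(-606)*829) + 1/(35 + 123)) = 1/((836 - 4772553) + 1/158) = 1/(-4771717 + 1/158) = 1/(-753931285/158) = -158/753931285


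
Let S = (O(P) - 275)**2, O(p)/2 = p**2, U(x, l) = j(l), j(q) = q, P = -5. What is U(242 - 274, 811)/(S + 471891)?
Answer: 811/522516 ≈ 0.0015521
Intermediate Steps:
U(x, l) = l
O(p) = 2*p**2
S = 50625 (S = (2*(-5)**2 - 275)**2 = (2*25 - 275)**2 = (50 - 275)**2 = (-225)**2 = 50625)
U(242 - 274, 811)/(S + 471891) = 811/(50625 + 471891) = 811/522516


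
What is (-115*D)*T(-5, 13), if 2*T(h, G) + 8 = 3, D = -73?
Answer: -41975/2 ≈ -20988.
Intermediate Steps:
T(h, G) = -5/2 (T(h, G) = -4 + (1/2)*3 = -4 + 3/2 = -5/2)
(-115*D)*T(-5, 13) = -115*(-73)*(-5/2) = 8395*(-5/2) = -41975/2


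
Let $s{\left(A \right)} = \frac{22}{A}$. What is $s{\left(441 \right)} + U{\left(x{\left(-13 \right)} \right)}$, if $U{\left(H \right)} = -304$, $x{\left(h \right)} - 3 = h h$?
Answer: $- \frac{134042}{441} \approx -303.95$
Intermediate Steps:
$x{\left(h \right)} = 3 + h^{2}$ ($x{\left(h \right)} = 3 + h h = 3 + h^{2}$)
$s{\left(441 \right)} + U{\left(x{\left(-13 \right)} \right)} = \frac{22}{441} - 304 = - \frac{134042}{441}$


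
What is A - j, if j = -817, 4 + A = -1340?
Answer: -527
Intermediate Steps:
A = -1344 (A = -4 - 1340 = -1344)
A - j = -1344 - 1*(-817) = -1344 + 817 = -527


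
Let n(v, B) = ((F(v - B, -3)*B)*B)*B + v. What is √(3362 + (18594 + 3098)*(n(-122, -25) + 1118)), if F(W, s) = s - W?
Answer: 3*I*√3537612934 ≈ 1.7843e+5*I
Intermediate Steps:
n(v, B) = v + B³*(-3 + B - v) (n(v, B) = (((-3 - (v - B))*B)*B)*B + v = (((-3 + (B - v))*B)*B)*B + v = (((-3 + B - v)*B)*B)*B + v = ((B*(-3 + B - v))*B)*B + v = (B²*(-3 + B - v))*B + v = B³*(-3 + B - v) + v = v + B³*(-3 + B - v))
√(3362 + (18594 + 3098)*(n(-122, -25) + 1118)) = √(3362 + (18594 + 3098)*((-122 + (-25)³*(-3 - 25 - 1*(-122))) + 1118)) = √(3362 + 21692*((-122 - 15625*(-3 - 25 + 122)) + 1118)) = √(3362 + 21692*((-122 - 15625*94) + 1118)) = √(3362 + 21692*((-122 - 1468750) + 1118)) = √(3362 + 21692*(-1468872 + 1118)) = √(3362 + 21692*(-1467754)) = √(3362 - 31838519768) = √(-31838516406) = 3*I*√3537612934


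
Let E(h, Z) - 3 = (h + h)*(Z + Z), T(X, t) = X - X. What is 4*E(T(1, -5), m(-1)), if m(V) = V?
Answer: 12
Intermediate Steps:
T(X, t) = 0
E(h, Z) = 3 + 4*Z*h (E(h, Z) = 3 + (h + h)*(Z + Z) = 3 + (2*h)*(2*Z) = 3 + 4*Z*h)
4*E(T(1, -5), m(-1)) = 4*(3 + 4*(-1)*0) = 4*(3 + 0) = 4*3 = 12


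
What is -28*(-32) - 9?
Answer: 887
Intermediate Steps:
-28*(-32) - 9 = 896 - 9 = 887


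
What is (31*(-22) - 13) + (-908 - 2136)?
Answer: -3739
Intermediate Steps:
(31*(-22) - 13) + (-908 - 2136) = (-682 - 13) - 3044 = -695 - 3044 = -3739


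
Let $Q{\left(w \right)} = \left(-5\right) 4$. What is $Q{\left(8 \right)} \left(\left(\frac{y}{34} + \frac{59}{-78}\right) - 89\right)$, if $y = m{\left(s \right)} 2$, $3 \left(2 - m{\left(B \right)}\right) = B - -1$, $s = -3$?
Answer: $\frac{396030}{221} \approx 1792.0$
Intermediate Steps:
$m{\left(B \right)} = \frac{5}{3} - \frac{B}{3}$ ($m{\left(B \right)} = 2 - \frac{B - -1}{3} = 2 - \frac{B + 1}{3} = 2 - \frac{1 + B}{3} = 2 - \left(\frac{1}{3} + \frac{B}{3}\right) = \frac{5}{3} - \frac{B}{3}$)
$y = \frac{16}{3}$ ($y = \left(\frac{5}{3} - -1\right) 2 = \left(\frac{5}{3} + 1\right) 2 = \frac{8}{3} \cdot 2 = \frac{16}{3} \approx 5.3333$)
$Q{\left(w \right)} = -20$
$Q{\left(8 \right)} \left(\left(\frac{y}{34} + \frac{59}{-78}\right) - 89\right) = - 20 \left(\left(\frac{16}{3 \cdot 34} + \frac{59}{-78}\right) - 89\right) = - 20 \left(\left(\frac{16}{3} \cdot \frac{1}{34} + 59 \left(- \frac{1}{78}\right)\right) - 89\right) = - 20 \left(\left(\frac{8}{51} - \frac{59}{78}\right) - 89\right) = - 20 \left(- \frac{265}{442} - 89\right) = \left(-20\right) \left(- \frac{39603}{442}\right) = \frac{396030}{221}$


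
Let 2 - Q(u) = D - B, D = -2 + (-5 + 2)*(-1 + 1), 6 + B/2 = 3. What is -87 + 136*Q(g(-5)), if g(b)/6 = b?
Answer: -359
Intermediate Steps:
B = -6 (B = -12 + 2*3 = -12 + 6 = -6)
g(b) = 6*b
D = -2 (D = -2 - 3*0 = -2 + 0 = -2)
Q(u) = -2 (Q(u) = 2 - (-2 - 1*(-6)) = 2 - (-2 + 6) = 2 - 1*4 = 2 - 4 = -2)
-87 + 136*Q(g(-5)) = -87 + 136*(-2) = -87 - 272 = -359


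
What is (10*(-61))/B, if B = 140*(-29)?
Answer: 61/406 ≈ 0.15025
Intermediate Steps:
B = -4060
(10*(-61))/B = (10*(-61))/(-4060) = -610*(-1/4060) = 61/406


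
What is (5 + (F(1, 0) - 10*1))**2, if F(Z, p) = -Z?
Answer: 36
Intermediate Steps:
(5 + (F(1, 0) - 10*1))**2 = (5 + (-1*1 - 10*1))**2 = (5 + (-1 - 10))**2 = (5 - 11)**2 = (-6)**2 = 36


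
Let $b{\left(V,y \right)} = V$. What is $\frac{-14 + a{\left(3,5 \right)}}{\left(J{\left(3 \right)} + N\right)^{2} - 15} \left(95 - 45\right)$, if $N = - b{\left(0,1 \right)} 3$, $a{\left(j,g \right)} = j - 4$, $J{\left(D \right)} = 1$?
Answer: $\frac{375}{7} \approx 53.571$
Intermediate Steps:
$a{\left(j,g \right)} = -4 + j$
$N = 0$ ($N = \left(-1\right) 0 \cdot 3 = 0 \cdot 3 = 0$)
$\frac{-14 + a{\left(3,5 \right)}}{\left(J{\left(3 \right)} + N\right)^{2} - 15} \left(95 - 45\right) = \frac{-14 + \left(-4 + 3\right)}{\left(1 + 0\right)^{2} - 15} \left(95 - 45\right) = \frac{-14 - 1}{1^{2} - 15} \cdot 50 = - \frac{15}{1 - 15} \cdot 50 = - \frac{15}{-14} \cdot 50 = \left(-15\right) \left(- \frac{1}{14}\right) 50 = \frac{15}{14} \cdot 50 = \frac{375}{7}$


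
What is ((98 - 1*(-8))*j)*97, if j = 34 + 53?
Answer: 894534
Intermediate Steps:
j = 87
((98 - 1*(-8))*j)*97 = ((98 - 1*(-8))*87)*97 = ((98 + 8)*87)*97 = (106*87)*97 = 9222*97 = 894534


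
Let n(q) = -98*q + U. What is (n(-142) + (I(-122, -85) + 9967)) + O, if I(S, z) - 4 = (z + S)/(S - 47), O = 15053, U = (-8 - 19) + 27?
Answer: 6581067/169 ≈ 38941.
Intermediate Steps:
U = 0 (U = -27 + 27 = 0)
I(S, z) = 4 + (S + z)/(-47 + S) (I(S, z) = 4 + (z + S)/(S - 47) = 4 + (S + z)/(-47 + S))
n(q) = -98*q (n(q) = -98*q + 0 = -98*q)
(n(-142) + (I(-122, -85) + 9967)) + O = (-98*(-142) + ((-188 - 85 + 5*(-122))/(-47 - 122) + 9967)) + 15053 = (13916 + ((-188 - 85 - 610)/(-169) + 9967)) + 15053 = (13916 + (-1/169*(-883) + 9967)) + 15053 = (13916 + (883/169 + 9967)) + 15053 = (13916 + 1685306/169) + 15053 = 4037110/169 + 15053 = 6581067/169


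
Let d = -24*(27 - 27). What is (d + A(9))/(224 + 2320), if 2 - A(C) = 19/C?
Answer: -1/22896 ≈ -4.3676e-5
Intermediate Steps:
A(C) = 2 - 19/C
d = 0 (d = -24*0 = 0)
(d + A(9))/(224 + 2320) = (0 + (2 - 19/9))/(224 + 2320) = (0 + (2 - 19*1/9))/2544 = (0 + (2 - 19/9))*(1/2544) = (0 - 1/9)*(1/2544) = -1/9*1/2544 = -1/22896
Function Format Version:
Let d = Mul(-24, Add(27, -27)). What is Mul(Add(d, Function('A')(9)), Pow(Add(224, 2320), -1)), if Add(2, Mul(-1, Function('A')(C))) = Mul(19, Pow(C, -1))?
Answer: Rational(-1, 22896) ≈ -4.3676e-5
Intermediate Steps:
Function('A')(C) = Add(2, Mul(-19, Pow(C, -1))) (Function('A')(C) = Add(2, Mul(-1, Mul(19, Pow(C, -1)))) = Add(2, Mul(-19, Pow(C, -1))))
d = 0 (d = Mul(-24, 0) = 0)
Mul(Add(d, Function('A')(9)), Pow(Add(224, 2320), -1)) = Mul(Add(0, Add(2, Mul(-19, Pow(9, -1)))), Pow(Add(224, 2320), -1)) = Mul(Add(0, Add(2, Mul(-19, Rational(1, 9)))), Pow(2544, -1)) = Mul(Add(0, Add(2, Rational(-19, 9))), Rational(1, 2544)) = Mul(Add(0, Rational(-1, 9)), Rational(1, 2544)) = Mul(Rational(-1, 9), Rational(1, 2544)) = Rational(-1, 22896)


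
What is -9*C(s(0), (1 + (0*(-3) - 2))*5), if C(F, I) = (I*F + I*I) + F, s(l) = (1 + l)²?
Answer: -189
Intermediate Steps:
C(F, I) = F + I² + F*I (C(F, I) = (F*I + I²) + F = (I² + F*I) + F = F + I² + F*I)
-9*C(s(0), (1 + (0*(-3) - 2))*5) = -9*((1 + 0)² + ((1 + (0*(-3) - 2))*5)² + (1 + 0)²*((1 + (0*(-3) - 2))*5)) = -9*(1² + ((1 + (0 - 2))*5)² + 1²*((1 + (0 - 2))*5)) = -9*(1 + ((1 - 2)*5)² + 1*((1 - 2)*5)) = -9*(1 + (-1*5)² + 1*(-1*5)) = -9*(1 + (-5)² + 1*(-5)) = -9*(1 + 25 - 5) = -9*21 = -189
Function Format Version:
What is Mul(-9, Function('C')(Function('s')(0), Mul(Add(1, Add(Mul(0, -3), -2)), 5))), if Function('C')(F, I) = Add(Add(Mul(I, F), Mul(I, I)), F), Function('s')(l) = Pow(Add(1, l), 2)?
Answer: -189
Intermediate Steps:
Function('C')(F, I) = Add(F, Pow(I, 2), Mul(F, I)) (Function('C')(F, I) = Add(Add(Mul(F, I), Pow(I, 2)), F) = Add(Add(Pow(I, 2), Mul(F, I)), F) = Add(F, Pow(I, 2), Mul(F, I)))
Mul(-9, Function('C')(Function('s')(0), Mul(Add(1, Add(Mul(0, -3), -2)), 5))) = Mul(-9, Add(Pow(Add(1, 0), 2), Pow(Mul(Add(1, Add(Mul(0, -3), -2)), 5), 2), Mul(Pow(Add(1, 0), 2), Mul(Add(1, Add(Mul(0, -3), -2)), 5)))) = Mul(-9, Add(Pow(1, 2), Pow(Mul(Add(1, Add(0, -2)), 5), 2), Mul(Pow(1, 2), Mul(Add(1, Add(0, -2)), 5)))) = Mul(-9, Add(1, Pow(Mul(Add(1, -2), 5), 2), Mul(1, Mul(Add(1, -2), 5)))) = Mul(-9, Add(1, Pow(Mul(-1, 5), 2), Mul(1, Mul(-1, 5)))) = Mul(-9, Add(1, Pow(-5, 2), Mul(1, -5))) = Mul(-9, Add(1, 25, -5)) = Mul(-9, 21) = -189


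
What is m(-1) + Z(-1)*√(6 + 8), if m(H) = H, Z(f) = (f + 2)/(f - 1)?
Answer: -1 - √14/2 ≈ -2.8708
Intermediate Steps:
Z(f) = (2 + f)/(-1 + f)
m(-1) + Z(-1)*√(6 + 8) = -1 + ((2 - 1)/(-1 - 1))*√(6 + 8) = -1 + (1/(-2))*√14 = -1 + (-½*1)*√14 = -1 - √14/2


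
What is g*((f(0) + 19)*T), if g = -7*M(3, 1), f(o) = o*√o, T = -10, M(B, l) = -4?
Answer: -5320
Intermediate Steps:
f(o) = o^(3/2)
g = 28 (g = -7*(-4) = 28)
g*((f(0) + 19)*T) = 28*((0^(3/2) + 19)*(-10)) = 28*((0 + 19)*(-10)) = 28*(19*(-10)) = 28*(-190) = -5320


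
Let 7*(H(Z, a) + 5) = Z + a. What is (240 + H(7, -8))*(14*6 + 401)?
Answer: 797340/7 ≈ 1.1391e+5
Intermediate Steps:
H(Z, a) = -5 + Z/7 + a/7 (H(Z, a) = -5 + (Z + a)/7 = -5 + (Z/7 + a/7) = -5 + Z/7 + a/7)
(240 + H(7, -8))*(14*6 + 401) = (240 + (-5 + (⅐)*7 + (⅐)*(-8)))*(14*6 + 401) = (240 + (-5 + 1 - 8/7))*(84 + 401) = (240 - 36/7)*485 = (1644/7)*485 = 797340/7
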